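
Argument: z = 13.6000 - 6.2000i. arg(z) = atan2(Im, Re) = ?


Re = 13.6, Im = -6.2
arg = atan2(-6.2, 13.6) = -24.5074 degrees

arg(z) = -24.5074 degrees


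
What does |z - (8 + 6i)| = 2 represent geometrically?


|z - z0| = r is a circle with center z0 and radius r.
Center = (8, 6), radius = 2

Circle with center (8, 6) and radius 2


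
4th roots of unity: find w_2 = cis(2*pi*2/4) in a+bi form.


Angle = 360*2/4 = 180°
a = cos(180°) = -1.0000
b = sin(180°) = 0

-1.0000 + 0i


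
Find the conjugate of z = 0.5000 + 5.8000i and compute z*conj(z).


z_bar = 0.5000 - 5.8000i
z*z_bar = 0.5^2 + 5.8^2 = 0.25 + 33.64 = 33.89

z_bar = 0.5000 - 5.8000i, z*z_bar = 33.89


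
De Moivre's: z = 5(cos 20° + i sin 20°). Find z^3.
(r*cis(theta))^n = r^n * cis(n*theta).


r^3 = 5^3 = 125
n*theta = 3*20° = 60° = 60° (mod 360)
a = 125*cos(60°) = 62.5000
b = 125*sin(60°) = 108.2532

125 cis(60°) = 62.5000 + 108.2532i


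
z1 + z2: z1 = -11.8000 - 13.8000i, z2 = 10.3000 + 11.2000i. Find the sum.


Real: -11.8 + 10.3 = -1.5
Imag: -13.8 + 11.2 = -2.6

-1.5000 - 2.6000i


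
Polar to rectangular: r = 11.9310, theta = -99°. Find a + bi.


a = 11.9310*cos(-99°) = 11.9310*(-0.15643) = -1.8664
b = 11.9310*sin(-99°) = 11.9310*(-0.98769) = -11.7841

-1.8664 - 11.7841i


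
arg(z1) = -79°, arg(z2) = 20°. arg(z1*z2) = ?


arg(z1*z2) = -79° + 20° = -59°
Normalized to (-180°, 180°]: -59°

-59°


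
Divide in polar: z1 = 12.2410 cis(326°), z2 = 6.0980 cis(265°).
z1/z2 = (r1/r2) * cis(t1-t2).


r = 12.2410 / 6.0980 = 2.0074
theta = 326° - 265° = 61° = 61° (mod 360)

2.0074 cis(61°)


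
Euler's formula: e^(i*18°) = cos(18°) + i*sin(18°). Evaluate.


cos(18°) = 0.9511
sin(18°) = 0.3090

e^(i*18°) = 0.9511 + 0.3090i


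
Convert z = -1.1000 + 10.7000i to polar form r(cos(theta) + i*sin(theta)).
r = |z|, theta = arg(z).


r = sqrt(1.21+114.49) = sqrt(115.7) = 10.7564
theta = atan2(10.7, -1.1) = 95.8696 degrees

r = 10.7564, theta = 95.8696 degrees


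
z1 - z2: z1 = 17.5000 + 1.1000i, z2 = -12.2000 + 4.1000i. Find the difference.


Real: 17.5 + 12.2 = 29.7
Imag: 1.1 - 4.1 = -3

29.7000 - 3.0000i


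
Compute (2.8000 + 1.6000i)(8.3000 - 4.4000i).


Real = 2.8*8.3 - 1.6*(-4.4) = 23.24 - (-7.04) = 30.28
Imag = 2.8*(-4.4) + 8.3*1.6 = -12.32 + 13.28 = 0.96

30.2800 + 0.9600i


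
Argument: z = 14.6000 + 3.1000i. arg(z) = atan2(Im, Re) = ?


Re = 14.6, Im = 3.1
arg = atan2(3.1, 14.6) = 11.9875 degrees

arg(z) = 11.9875 degrees


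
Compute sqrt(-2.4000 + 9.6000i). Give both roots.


|z| = sqrt(5.76+92.16) = 9.8955
sqrt((|z|+a)/2) = sqrt((9.8955+(-2.4))/2) = sqrt(3.7477) = 1.9359
sqrt((|z|-a)/2) = sqrt((9.8955-(-2.4))/2) = sqrt(6.1477) = 2.4795

±(1.9359 + 2.4795i) i.e. 1.9359 + 2.4795i and -1.9359 - 2.4795i


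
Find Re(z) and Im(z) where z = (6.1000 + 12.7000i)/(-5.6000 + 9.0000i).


Multiply by conjugate: (6.1000 + 12.7000i)(-5.6000 - 9.0000i) / ((-5.6)^2 + 9^2)
Numerator real = 6.1*(-5.6) + 12.7*9 = 80.14
Numerator imag = 12.7*(-5.6) - 6.1*9 = -126.02
Denominator = 112.36
Re(z) = 80.14/112.36 = 0.7132
Im(z) = -126.02/112.36 = -1.1216

Re(z) = 0.7132, Im(z) = -1.1216


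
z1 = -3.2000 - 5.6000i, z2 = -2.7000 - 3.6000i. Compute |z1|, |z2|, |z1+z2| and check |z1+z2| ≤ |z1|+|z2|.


|z1| = sqrt((-3.2)^2 + (-5.6)^2) = sqrt(41.6) = 6.4498
|z2| = sqrt((-2.7)^2 + (-3.6)^2) = sqrt(20.25) = 4.5000
z1+z2 = -5.9000 - 9.2000i
|z1+z2| = sqrt(119.45) = 10.9293
|z1|+|z2| = 6.4498 + 4.5000 = 10.9498

|z1+z2| = 10.9293 ≤ |z1|+|z2| = 10.9498 (verified)


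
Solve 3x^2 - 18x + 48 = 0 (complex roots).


disc = (-18)^2 - 4*3*48 = 324 - 576 = -252
sqrt(|disc|) = sqrt(252) = 15.8745
Real part = 18/(2*3) = 3.0000
Imag part = 15.8745/(2*3) = 2.6458

3.0000 ± 2.6458i


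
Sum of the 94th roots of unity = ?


The sum of all 94th roots of unity is 0.
Geometric series: (1 - w^94)/(1 - w) = (1-1)/(1-w) = 0 since w^94 = 1, w ≠ 1.
Alternatively: coefficient of z^93 in z^94 - 1 is 0.

0


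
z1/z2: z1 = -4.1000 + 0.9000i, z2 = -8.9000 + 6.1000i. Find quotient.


Conjugate of z2 = -8.9000 - 6.1000i
Numerator: (-4.1000 + 0.9000i)(-8.9000 - 6.1000i) = 41.9800 + 17.0000i
Denominator: (-8.9)^2 + 6.1^2 = 116.42
Result = (41.9800 + 17.0000i)/116.42

0.3606 + 0.1460i


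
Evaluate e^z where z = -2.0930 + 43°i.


e^-2.0930 = 0.1233
cos(43°) = 0.7314
sin(43°) = 0.682
Real = 0.1233*0.7314 = 0.0902
Imag = 0.1233*0.682 = 0.0841

0.0902 + 0.0841i


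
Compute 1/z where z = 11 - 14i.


|z|^2 = 121+196 = 317
1/z = (11 + 14i)/317

1/z = 0.0347 + 0.0442i


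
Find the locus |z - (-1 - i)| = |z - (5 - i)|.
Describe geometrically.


Equal distances means the locus is the perpendicular bisector of z1 and z2.
Midpoint = ((-1+5)/2, (-1+(-1))/2) = (2.0000, -1.0000)

Perpendicular bisector through (2.0000, -1.0000)


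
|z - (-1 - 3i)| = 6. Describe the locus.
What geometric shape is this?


|z - z0| = r is a circle with center z0 and radius r.
Center = (-1, -3), radius = 6

Circle with center (-1, -3) and radius 6


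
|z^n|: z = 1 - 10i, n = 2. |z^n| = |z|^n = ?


|z| = sqrt(1+100) = sqrt(101) = 10.0499
|z^2| = |z|^2 = (sqrt(101))^2 = 101

|z^2| = 101


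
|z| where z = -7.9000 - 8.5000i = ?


|z| = sqrt((-7.9)^2 + (-8.5)^2) = sqrt(62.41 + 72.25) = sqrt(134.66) = 11.6043

|z| = 11.6043


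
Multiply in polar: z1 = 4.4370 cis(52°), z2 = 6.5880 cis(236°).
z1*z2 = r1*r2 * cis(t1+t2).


r = 4.4370 * 6.5880 = 29.2310
theta = 52° + 236° = 288° = 288° (mod 360)

29.2310 cis(288°)


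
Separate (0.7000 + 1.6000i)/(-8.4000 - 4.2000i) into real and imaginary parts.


Multiply by conjugate: (0.7000 + 1.6000i)(-8.4000 + 4.2000i) / ((-8.4)^2 + (-4.2)^2)
Numerator real = 0.7*(-8.4) + 1.6*(-4.2) = -12.6
Numerator imag = 1.6*(-8.4) - 0.7*(-4.2) = -10.5
Denominator = 88.2
Re(z) = -12.6/88.2 = -0.1429
Im(z) = -10.5/88.2 = -0.1190

Re(z) = -0.1429, Im(z) = -0.1190


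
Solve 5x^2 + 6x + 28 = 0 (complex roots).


disc = 6^2 - 4*5*28 = 36 - 560 = -524
sqrt(|disc|) = sqrt(524) = 22.8910
Real part = -6/(2*5) = -0.6000
Imag part = 22.8910/(2*5) = 2.2891

-0.6000 ± 2.2891i


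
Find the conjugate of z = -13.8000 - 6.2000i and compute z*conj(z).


z_bar = -13.8000 + 6.2000i
z*z_bar = (-13.8)^2 + (-6.2)^2 = 190.44 + 38.44 = 228.88

z_bar = -13.8000 + 6.2000i, z*z_bar = 228.88


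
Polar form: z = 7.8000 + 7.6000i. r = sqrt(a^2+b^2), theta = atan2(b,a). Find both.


r = sqrt(60.84+57.76) = sqrt(118.6) = 10.8904
theta = atan2(7.6, 7.8) = 44.2559 degrees

r = 10.8904, theta = 44.2559 degrees


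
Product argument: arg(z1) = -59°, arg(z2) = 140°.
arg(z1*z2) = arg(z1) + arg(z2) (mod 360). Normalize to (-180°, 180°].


arg(z1*z2) = -59° + 140° = 81°
Normalized to (-180°, 180°]: 81°

81°


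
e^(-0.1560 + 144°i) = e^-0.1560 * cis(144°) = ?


e^-0.1560 = 0.8556
cos(144°) = -0.809
sin(144°) = 0.5878
Real = 0.8556*(-0.809) = -0.6922
Imag = 0.8556*0.5878 = 0.5029

-0.6922 + 0.5029i


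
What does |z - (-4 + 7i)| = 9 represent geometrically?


|z - z0| = r is a circle with center z0 and radius r.
Center = (-4, 7), radius = 9

Circle with center (-4, 7) and radius 9


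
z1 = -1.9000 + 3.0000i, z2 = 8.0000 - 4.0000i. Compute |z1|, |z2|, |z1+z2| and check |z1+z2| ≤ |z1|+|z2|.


|z1| = sqrt((-1.9)^2 + 3^2) = sqrt(12.61) = 3.5511
|z2| = sqrt(8^2 + (-4)^2) = sqrt(80) = 8.9443
z1+z2 = 6.1000 - i
|z1+z2| = sqrt(38.21) = 6.1814
|z1|+|z2| = 3.5511 + 8.9443 = 12.4954

|z1+z2| = 6.1814 ≤ |z1|+|z2| = 12.4954 (verified)


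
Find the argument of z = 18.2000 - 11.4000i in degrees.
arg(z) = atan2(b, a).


Re = 18.2, Im = -11.4
arg = atan2(-11.4, 18.2) = -32.0619 degrees

arg(z) = -32.0619 degrees


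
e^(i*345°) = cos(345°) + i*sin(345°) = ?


cos(345°) = 0.9659
sin(345°) = -0.2588

e^(i*345°) = 0.9659 - 0.2588i


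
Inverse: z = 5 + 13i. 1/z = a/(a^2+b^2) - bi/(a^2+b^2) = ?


|z|^2 = 25+169 = 194
1/z = (5 - 13i)/194

1/z = 0.0258 - 0.0670i


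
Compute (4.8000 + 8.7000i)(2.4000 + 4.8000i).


Real = 4.8*2.4 - 8.7*4.8 = 11.52 - 41.76 = -30.24
Imag = 4.8*4.8 + 2.4*8.7 = 23.04 + 20.88 = 43.92

-30.2400 + 43.9200i


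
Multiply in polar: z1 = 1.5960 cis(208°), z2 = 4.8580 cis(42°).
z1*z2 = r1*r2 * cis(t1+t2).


r = 1.5960 * 4.8580 = 7.7534
theta = 208° + 42° = 250° = 250° (mod 360)

7.7534 cis(250°)


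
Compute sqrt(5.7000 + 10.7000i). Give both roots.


|z| = sqrt(32.49+114.49) = 12.1235
sqrt((|z|+a)/2) = sqrt((12.1235+5.7)/2) = sqrt(8.9118) = 2.9853
sqrt((|z|-a)/2) = sqrt((12.1235-5.7)/2) = sqrt(3.2118) = 1.7921

±(2.9853 + 1.7921i) i.e. 2.9853 + 1.7921i and -2.9853 - 1.7921i


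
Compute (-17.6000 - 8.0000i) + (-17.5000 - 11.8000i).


Real: -17.6 - 17.5 = -35.1
Imag: -8 - 11.8 = -19.8

-35.1000 - 19.8000i


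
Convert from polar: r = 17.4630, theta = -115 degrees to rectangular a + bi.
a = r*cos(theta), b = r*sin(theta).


a = 17.4630*cos(-115°) = 17.4630*(-0.42262) = -7.3802
b = 17.4630*sin(-115°) = 17.4630*(-0.90631) = -15.8269

-7.3802 - 15.8269i


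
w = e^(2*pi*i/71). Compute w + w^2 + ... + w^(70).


With w = e^(2*pi*i/71), all 71 of the 71th roots of unity w^0 = 1, w, ..., w^(70) sum to 0: 1 + w + ... + w^(70) = (1 - w^71)/(1 - w) = 0 since w^71 = 1, w ≠ 1.
Removing the root 1: w + w^2 + ... + w^(70) = 0 - 1 = -1

Sum = -1


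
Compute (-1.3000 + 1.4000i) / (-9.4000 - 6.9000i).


Conjugate of z2 = -9.4000 + 6.9000i
Numerator: (-1.3000 + 1.4000i)(-9.4000 + 6.9000i) = 2.5600 - 22.1300i
Denominator: (-9.4)^2 + (-6.9)^2 = 135.97
Result = (2.5600 - 22.1300i)/135.97

0.0188 - 0.1628i


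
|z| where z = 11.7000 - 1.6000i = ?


|z| = sqrt(11.7^2 + (-1.6)^2) = sqrt(136.89 + 2.56) = sqrt(139.45) = 11.8089

|z| = 11.8089


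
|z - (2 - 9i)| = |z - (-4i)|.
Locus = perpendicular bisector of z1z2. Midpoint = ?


Equal distances means the locus is the perpendicular bisector of z1 and z2.
Midpoint = ((2+0)/2, (-9+(-4))/2) = (1.0000, -6.5000)

Perpendicular bisector through (1.0000, -6.5000)


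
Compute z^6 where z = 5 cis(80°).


r^6 = 5^6 = 15625
n*theta = 6*80° = 480° = 120° (mod 360)
a = 15625*cos(120°) = -7812.5000
b = 15625*sin(120°) = 13531.6469

15625 cis(120°) = -7812.5000 + 13531.6469i


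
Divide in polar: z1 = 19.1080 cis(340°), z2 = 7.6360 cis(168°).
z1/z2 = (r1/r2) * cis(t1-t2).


r = 19.1080 / 7.6360 = 2.5024
theta = 340° - 168° = 172° = 172° (mod 360)

2.5024 cis(172°)


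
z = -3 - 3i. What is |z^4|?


|z| = sqrt(9+9) = sqrt(18) = 4.2426
|z^4| = |z|^4 = (sqrt(18))^4 = 18^2 = 324

|z^4| = 324


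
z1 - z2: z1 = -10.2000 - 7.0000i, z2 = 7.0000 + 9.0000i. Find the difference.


Real: -10.2 - 7 = -17.2
Imag: -7 - 9 = -16

-17.2000 - 16.0000i


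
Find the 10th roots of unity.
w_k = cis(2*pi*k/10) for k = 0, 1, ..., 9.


The 10th roots of unity are cis(360k/10°) for k=0..9
Angle step = 360/10 = 36°
Primitive root: cis(36°)
Primitive root = 0.8090 + 0.5878i

10 roots at angles: 0°, 36°, 72°, 108°, 144°, 180°, 216°, 252°, 288°, 324°


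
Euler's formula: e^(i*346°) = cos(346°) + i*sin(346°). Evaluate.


cos(346°) = 0.9703
sin(346°) = -0.2419

e^(i*346°) = 0.9703 - 0.2419i


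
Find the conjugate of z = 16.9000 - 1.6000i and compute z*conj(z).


z_bar = 16.9000 + 1.6000i
z*z_bar = 16.9^2 + (-1.6)^2 = 285.61 + 2.56 = 288.17

z_bar = 16.9000 + 1.6000i, z*z_bar = 288.17


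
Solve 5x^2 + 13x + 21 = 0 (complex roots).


disc = 13^2 - 4*5*21 = 169 - 420 = -251
sqrt(|disc|) = sqrt(251) = 15.8430
Real part = -13/(2*5) = -1.3000
Imag part = 15.8430/(2*5) = 1.5843

-1.3000 ± 1.5843i


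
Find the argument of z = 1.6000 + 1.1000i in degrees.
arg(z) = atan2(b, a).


Re = 1.6, Im = 1.1
arg = atan2(1.1, 1.6) = 34.5085 degrees

arg(z) = 34.5085 degrees


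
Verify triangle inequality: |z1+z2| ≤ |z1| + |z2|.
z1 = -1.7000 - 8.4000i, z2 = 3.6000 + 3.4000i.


|z1| = sqrt((-1.7)^2 + (-8.4)^2) = sqrt(73.45) = 8.5703
|z2| = sqrt(3.6^2 + 3.4^2) = sqrt(24.52) = 4.9518
z1+z2 = 1.9000 - 5.0000i
|z1+z2| = sqrt(28.61) = 5.3488
|z1|+|z2| = 8.5703 + 4.9518 = 13.5221

|z1+z2| = 5.3488 ≤ |z1|+|z2| = 13.5221 (verified)


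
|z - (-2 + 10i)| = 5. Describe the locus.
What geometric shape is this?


|z - z0| = r is a circle with center z0 and radius r.
Center = (-2, 10), radius = 5

Circle with center (-2, 10) and radius 5


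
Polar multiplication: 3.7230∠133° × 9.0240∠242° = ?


r = 3.7230 * 9.0240 = 33.5964
theta = 133° + 242° = 375° = 15° (mod 360)

33.5964 cis(15°)


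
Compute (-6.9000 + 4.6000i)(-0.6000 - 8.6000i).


Real = -6.9*(-0.6) - 4.6*(-8.6) = 4.14 - (-39.56) = 43.7
Imag = -6.9*(-8.6) - (0.6)*4.6 = 59.34 - (2.76) = 56.58

43.7000 + 56.5800i


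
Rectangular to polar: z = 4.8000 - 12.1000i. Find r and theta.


r = sqrt(23.04+146.41) = sqrt(169.45) = 13.0173
theta = atan2(-12.1, 4.8) = -68.3621 degrees

r = 13.0173, theta = -68.3621 degrees


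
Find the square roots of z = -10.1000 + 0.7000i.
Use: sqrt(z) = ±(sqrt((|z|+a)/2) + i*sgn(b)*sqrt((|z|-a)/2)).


|z| = sqrt(102.01+0.49) = 10.1242
sqrt((|z|+a)/2) = sqrt((10.1242+(-10.1))/2) = sqrt(0.0121) = 0.1101
sqrt((|z|-a)/2) = sqrt((10.1242-(-10.1))/2) = sqrt(10.1121) = 3.1800

±(0.1101 + 3.1800i) i.e. 0.1101 + 3.1800i and -0.1101 - 3.1800i


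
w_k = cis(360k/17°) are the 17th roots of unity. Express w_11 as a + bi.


Angle = 360*11/17 = 232.9412°
a = cos(232.9412°) = -0.6026
b = sin(232.9412°) = -0.7980

-0.6026 - 0.7980i


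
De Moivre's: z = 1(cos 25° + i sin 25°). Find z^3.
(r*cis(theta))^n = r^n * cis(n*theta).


r^3 = 1^3 = 1
n*theta = 3*25° = 75° = 75° (mod 360)
a = 1*cos(75°) = 0.2588
b = 1*sin(75°) = 0.9659

1 cis(75°) = 0.2588 + 0.9659i


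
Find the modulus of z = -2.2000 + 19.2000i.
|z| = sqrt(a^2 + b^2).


|z| = sqrt((-2.2)^2 + 19.2^2) = sqrt(4.84 + 368.64) = sqrt(373.48) = 19.3256

|z| = 19.3256


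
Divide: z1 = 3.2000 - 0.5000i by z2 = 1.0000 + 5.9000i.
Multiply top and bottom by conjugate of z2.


Conjugate of z2 = 1.0000 - 5.9000i
Numerator: (3.2000 - 0.5000i)(1.0000 - 5.9000i) = 0.2500 - 19.3800i
Denominator: 1^2 + 5.9^2 = 35.81
Result = (0.2500 - 19.3800i)/35.81

0.0070 - 0.5412i


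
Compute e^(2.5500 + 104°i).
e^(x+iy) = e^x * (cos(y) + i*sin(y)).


e^2.5500 = 12.8071
cos(104°) = -0.24192
sin(104°) = 0.9703
Real = 12.8071*(-0.24192) = -3.0983
Imag = 12.8071*0.9703 = 12.4267

-3.0983 + 12.4267i


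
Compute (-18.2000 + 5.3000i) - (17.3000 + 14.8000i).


Real: -18.2 - 17.3 = -35.5
Imag: 5.3 - 14.8 = -9.5

-35.5000 - 9.5000i


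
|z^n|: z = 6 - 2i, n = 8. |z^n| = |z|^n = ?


|z| = sqrt(36+4) = sqrt(40) = 6.3246
|z^8| = |z|^8 = (sqrt(40))^8 = 40^4 = 2560000

|z^8| = 2560000


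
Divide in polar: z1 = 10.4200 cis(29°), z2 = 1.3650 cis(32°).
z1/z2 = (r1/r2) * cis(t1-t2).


r = 10.4200 / 1.3650 = 7.6337
theta = 29° - 32° = -3° = 357° (mod 360)

7.6337 cis(357°)


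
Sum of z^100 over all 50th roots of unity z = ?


The roots are w_k = w^k with w = e^(2*pi*i/50), and (w^k)^100 = (w^100)^k.
So S = 1 + u + u^2 + ... + u^(49) with u = w^100.
100 = 2*50 + 0, so 100 is a multiple of 50 and u = (w^50)^2 = 1.
Every one of the 50 terms equals 1: S = 50

S = 50


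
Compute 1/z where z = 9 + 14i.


|z|^2 = 81+196 = 277
1/z = (9 - 14i)/277

1/z = 0.0325 - 0.0505i


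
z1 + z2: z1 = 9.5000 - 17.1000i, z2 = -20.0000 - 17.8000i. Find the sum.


Real: 9.5 - 20 = -10.5
Imag: -17.1 - 17.8 = -34.9

-10.5000 - 34.9000i


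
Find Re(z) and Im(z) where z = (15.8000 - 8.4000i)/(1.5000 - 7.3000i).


Multiply by conjugate: (15.8000 - 8.4000i)(1.5000 + 7.3000i) / (1.5^2 + (-7.3)^2)
Numerator real = 15.8*1.5 - (8.4)*(-7.3) = 85.02
Numerator imag = -8.4*1.5 - 15.8*(-7.3) = 102.74
Denominator = 55.54
Re(z) = 85.02/55.54 = 1.5308
Im(z) = 102.74/55.54 = 1.8498

Re(z) = 1.5308, Im(z) = 1.8498


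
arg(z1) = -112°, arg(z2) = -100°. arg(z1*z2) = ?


arg(z1*z2) = -112° - 100° = -212°
Normalized to (-180°, 180°]: 148°

148°


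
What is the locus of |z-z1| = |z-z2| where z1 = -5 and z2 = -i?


Equal distances means the locus is the perpendicular bisector of z1 and z2.
Midpoint = ((-5+0)/2, (0+(-1))/2) = (-2.5000, -0.5000)

Perpendicular bisector through (-2.5000, -0.5000)


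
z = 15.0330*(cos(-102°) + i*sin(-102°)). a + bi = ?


a = 15.0330*cos(-102°) = 15.0330*(-0.20791) = -3.1255
b = 15.0330*sin(-102°) = 15.0330*(-0.97815) = -14.7045

-3.1255 - 14.7045i


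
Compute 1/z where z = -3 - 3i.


|z|^2 = 9+9 = 18
1/z = (-3 + 3i)/18

1/z = -0.1667 + 0.1667i


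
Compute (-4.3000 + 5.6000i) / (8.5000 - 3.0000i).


Conjugate of z2 = 8.5000 + 3.0000i
Numerator: (-4.3000 + 5.6000i)(8.5000 + 3.0000i) = -53.3500 + 34.7000i
Denominator: 8.5^2 + (-3)^2 = 81.25
Result = (-53.3500 + 34.7000i)/81.25

-0.6566 + 0.4271i


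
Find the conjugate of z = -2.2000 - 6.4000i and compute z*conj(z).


z_bar = -2.2000 + 6.4000i
z*z_bar = (-2.2)^2 + (-6.4)^2 = 4.84 + 40.96 = 45.8

z_bar = -2.2000 + 6.4000i, z*z_bar = 45.8


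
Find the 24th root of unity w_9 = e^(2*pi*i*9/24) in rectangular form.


Angle = 360*9/24 = 135°
a = cos(135°) = -0.7071
b = sin(135°) = 0.7071

-0.7071 + 0.7071i


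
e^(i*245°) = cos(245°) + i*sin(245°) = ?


cos(245°) = -0.4226
sin(245°) = -0.9063

e^(i*245°) = -0.4226 - 0.9063i


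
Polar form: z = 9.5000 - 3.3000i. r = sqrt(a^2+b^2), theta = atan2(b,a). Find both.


r = sqrt(90.25+10.89) = sqrt(101.14) = 10.0568
theta = atan2(-3.3, 9.5) = -19.1556 degrees

r = 10.0568, theta = -19.1556 degrees


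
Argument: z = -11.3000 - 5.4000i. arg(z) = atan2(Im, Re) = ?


Re = -11.3, Im = -5.4
arg = atan2(-5.4, -11.3) = -154.4580 degrees

arg(z) = -154.4580 degrees


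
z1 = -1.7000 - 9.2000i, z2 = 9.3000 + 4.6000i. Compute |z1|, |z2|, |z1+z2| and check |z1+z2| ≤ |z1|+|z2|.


|z1| = sqrt((-1.7)^2 + (-9.2)^2) = sqrt(87.53) = 9.3557
|z2| = sqrt(9.3^2 + 4.6^2) = sqrt(107.65) = 10.3755
z1+z2 = 7.6000 - 4.6000i
|z1+z2| = sqrt(78.92) = 8.8837
|z1|+|z2| = 9.3557 + 10.3755 = 19.7312

|z1+z2| = 8.8837 ≤ |z1|+|z2| = 19.7312 (verified)


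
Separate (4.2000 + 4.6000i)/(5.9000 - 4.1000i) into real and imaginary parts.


Multiply by conjugate: (4.2000 + 4.6000i)(5.9000 + 4.1000i) / (5.9^2 + (-4.1)^2)
Numerator real = 4.2*5.9 + 4.6*(-4.1) = 5.92
Numerator imag = 4.6*5.9 - 4.2*(-4.1) = 44.36
Denominator = 51.62
Re(z) = 5.92/51.62 = 0.1147
Im(z) = 44.36/51.62 = 0.8594

Re(z) = 0.1147, Im(z) = 0.8594


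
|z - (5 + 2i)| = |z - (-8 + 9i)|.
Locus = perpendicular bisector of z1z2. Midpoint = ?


Equal distances means the locus is the perpendicular bisector of z1 and z2.
Midpoint = ((5+(-8))/2, (2+9)/2) = (-1.5000, 5.5000)

Perpendicular bisector through (-1.5000, 5.5000)


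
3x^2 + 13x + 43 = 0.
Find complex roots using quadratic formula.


disc = 13^2 - 4*3*43 = 169 - 516 = -347
sqrt(|disc|) = sqrt(347) = 18.6279
Real part = -13/(2*3) = -2.1667
Imag part = 18.6279/(2*3) = 3.1047

-2.1667 ± 3.1047i


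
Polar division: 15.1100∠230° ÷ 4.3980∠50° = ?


r = 15.1100 / 4.3980 = 3.4357
theta = 230° - 50° = 180° = 180° (mod 360)

3.4357 cis(180°)


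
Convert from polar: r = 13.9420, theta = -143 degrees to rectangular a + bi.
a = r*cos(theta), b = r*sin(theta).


a = 13.9420*cos(-143°) = 13.9420*(-0.79864) = -11.1346
b = 13.9420*sin(-143°) = 13.9420*(-0.601815) = -8.3905

-11.1346 - 8.3905i


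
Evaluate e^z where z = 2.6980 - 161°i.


e^2.6980 = 14.8500
cos(-161°) = -0.94552
sin(-161°) = -0.32557
Real = 14.8500*(-0.94552) = -14.0410
Imag = 14.8500*(-0.32557) = -4.8347

-14.0410 - 4.8347i


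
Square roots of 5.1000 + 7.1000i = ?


|z| = sqrt(26.01+50.41) = 8.7419
sqrt((|z|+a)/2) = sqrt((8.7419+5.1)/2) = sqrt(6.9209) = 2.6308
sqrt((|z|-a)/2) = sqrt((8.7419-5.1)/2) = sqrt(1.8209) = 1.3494

±(2.6308 + 1.3494i) i.e. 2.6308 + 1.3494i and -2.6308 - 1.3494i


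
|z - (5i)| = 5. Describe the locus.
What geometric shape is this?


|z - z0| = r is a circle with center z0 and radius r.
Center = (0, 5), radius = 5

Circle with center (0, 5) and radius 5


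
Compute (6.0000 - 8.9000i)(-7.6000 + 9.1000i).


Real = 6*(-7.6) - (-8.9)*9.1 = -45.6 - (-80.99) = 35.39
Imag = 6*9.1 - (7.6)*(-8.9) = 54.6 + 67.64 = 122.24

35.3900 + 122.2400i


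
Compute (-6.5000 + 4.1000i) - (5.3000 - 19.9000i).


Real: -6.5 - 5.3 = -11.8
Imag: 4.1 + 19.9 = 24

-11.8000 + 24.0000i


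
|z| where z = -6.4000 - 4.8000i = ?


|z| = sqrt((-6.4)^2 + (-4.8)^2) = sqrt(40.96 + 23.04) = sqrt(64) = 8.0000

|z| = 8.0000


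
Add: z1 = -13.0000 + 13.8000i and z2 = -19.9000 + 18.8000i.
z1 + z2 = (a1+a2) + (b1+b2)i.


Real: -13 - 19.9 = -32.9
Imag: 13.8 + 18.8 = 32.6

-32.9000 + 32.6000i


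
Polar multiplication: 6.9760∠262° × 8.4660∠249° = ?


r = 6.9760 * 8.4660 = 59.0588
theta = 262° + 249° = 511° = 151° (mod 360)

59.0588 cis(151°)


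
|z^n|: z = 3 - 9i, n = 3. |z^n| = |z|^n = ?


|z| = sqrt(9+81) = sqrt(90) = 9.4868
|z^3| = |z|^3 = (sqrt(90))^3 = 90*sqrt(90)

|z^3| = 90*sqrt(90) ≈ 853.8150


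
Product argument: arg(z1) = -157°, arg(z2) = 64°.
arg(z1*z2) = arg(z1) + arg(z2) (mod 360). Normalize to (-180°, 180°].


arg(z1*z2) = -157° + 64° = -93°
Normalized to (-180°, 180°]: -93°

-93°


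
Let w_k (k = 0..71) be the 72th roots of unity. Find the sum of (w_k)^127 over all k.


The roots are w_k = w^k with w = e^(2*pi*i/72), and (w^k)^127 = (w^127)^k.
So S = 1 + u + u^2 + ... + u^(71) with u = w^127.
127 = 1*72 + 55, so 127 is not a multiple of 72: u = (w^72)^1 * w^55 = w^55 ≠ 1 (w is a primitive 72th root), while u^72 = (w^72)^127 = 1.
Geometric series: S = (1 - u^72)/(1 - u) = (1 - 1)/(1 - u) = 0

S = 0


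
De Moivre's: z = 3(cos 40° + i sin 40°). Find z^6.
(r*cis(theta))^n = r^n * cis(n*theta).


r^6 = 3^6 = 729
n*theta = 6*40° = 240° = 240° (mod 360)
a = 729*cos(240°) = -364.5000
b = 729*sin(240°) = -631.3325

729 cis(240°) = -364.5000 - 631.3325i


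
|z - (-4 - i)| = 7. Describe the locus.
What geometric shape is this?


|z - z0| = r is a circle with center z0 and radius r.
Center = (-4, -1), radius = 7

Circle with center (-4, -1) and radius 7


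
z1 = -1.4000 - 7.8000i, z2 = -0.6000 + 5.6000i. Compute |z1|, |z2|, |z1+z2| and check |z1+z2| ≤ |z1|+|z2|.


|z1| = sqrt((-1.4)^2 + (-7.8)^2) = sqrt(62.8) = 7.9246
|z2| = sqrt((-0.6)^2 + 5.6^2) = sqrt(31.72) = 5.6321
z1+z2 = -2.0000 - 2.2000i
|z1+z2| = sqrt(8.84) = 2.9732
|z1|+|z2| = 7.9246 + 5.6321 = 13.5567

|z1+z2| = 2.9732 ≤ |z1|+|z2| = 13.5567 (verified)


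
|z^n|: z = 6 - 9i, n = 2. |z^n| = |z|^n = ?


|z| = sqrt(36+81) = sqrt(117) = 10.8167
|z^2| = |z|^2 = (sqrt(117))^2 = 117

|z^2| = 117


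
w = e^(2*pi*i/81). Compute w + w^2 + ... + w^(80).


With w = e^(2*pi*i/81), all 81 of the 81th roots of unity w^0 = 1, w, ..., w^(80) sum to 0: 1 + w + ... + w^(80) = (1 - w^81)/(1 - w) = 0 since w^81 = 1, w ≠ 1.
Removing the root 1: w + w^2 + ... + w^(80) = 0 - 1 = -1

Sum = -1


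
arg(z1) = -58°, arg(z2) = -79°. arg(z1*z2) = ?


arg(z1*z2) = -58° - 79° = -137°
Normalized to (-180°, 180°]: -137°

-137°


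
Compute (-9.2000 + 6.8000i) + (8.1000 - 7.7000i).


Real: -9.2 + 8.1 = -1.1
Imag: 6.8 - 7.7 = -0.9

-1.1000 - 0.9000i


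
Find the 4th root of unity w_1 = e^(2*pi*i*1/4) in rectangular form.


Angle = 360*1/4 = 90°
a = cos(90°) = 0
b = sin(90°) = 1.0000

0 + 1.0000i


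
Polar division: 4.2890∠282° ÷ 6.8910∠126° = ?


r = 4.2890 / 6.8910 = 0.6224
theta = 282° - 126° = 156° = 156° (mod 360)

0.6224 cis(156°)


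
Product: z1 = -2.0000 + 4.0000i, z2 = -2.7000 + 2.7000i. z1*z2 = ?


Real = -2*(-2.7) - 4*2.7 = 5.4 - 10.8 = -5.4
Imag = -2*2.7 - (2.7)*4 = -5.4 - (10.8) = -16.2

-5.4000 - 16.2000i


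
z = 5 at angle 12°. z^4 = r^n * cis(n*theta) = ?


r^4 = 5^4 = 625
n*theta = 4*12° = 48° = 48° (mod 360)
a = 625*cos(48°) = 418.2066
b = 625*sin(48°) = 464.4655

625 cis(48°) = 418.2066 + 464.4655i


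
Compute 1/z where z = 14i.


|z|^2 = 0+196 = 196
1/z = (0 - 14i)/196

1/z = 0 - 0.0714i


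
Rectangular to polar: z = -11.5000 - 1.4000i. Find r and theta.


r = sqrt(132.25+1.96) = sqrt(134.21) = 11.5849
theta = atan2(-1.4, -11.5) = -173.0590 degrees

r = 11.5849, theta = -173.0590 degrees


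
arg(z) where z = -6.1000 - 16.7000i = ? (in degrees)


Re = -6.1, Im = -16.7
arg = atan2(-16.7, -6.1) = -110.0657 degrees

arg(z) = -110.0657 degrees


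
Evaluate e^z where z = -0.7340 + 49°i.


e^-0.7340 = 0.47999
cos(49°) = 0.6561
sin(49°) = 0.7547
Real = 0.47999*0.6561 = 0.3149
Imag = 0.47999*0.7547 = 0.3622

0.3149 + 0.3622i


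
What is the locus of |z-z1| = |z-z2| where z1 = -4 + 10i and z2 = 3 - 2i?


Equal distances means the locus is the perpendicular bisector of z1 and z2.
Midpoint = ((-4+3)/2, (10+(-2))/2) = (-0.5000, 4.0000)

Perpendicular bisector through (-0.5000, 4.0000)


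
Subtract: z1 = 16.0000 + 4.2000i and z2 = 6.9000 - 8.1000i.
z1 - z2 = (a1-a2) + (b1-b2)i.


Real: 16 - 6.9 = 9.1
Imag: 4.2 + 8.1 = 12.3

9.1000 + 12.3000i


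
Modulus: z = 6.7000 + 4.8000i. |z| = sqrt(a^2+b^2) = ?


|z| = sqrt(6.7^2 + 4.8^2) = sqrt(44.89 + 23.04) = sqrt(67.93) = 8.2420

|z| = 8.2420


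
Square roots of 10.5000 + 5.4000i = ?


|z| = sqrt(110.25+29.16) = 11.8072
sqrt((|z|+a)/2) = sqrt((11.8072+10.5)/2) = sqrt(11.1536) = 3.3397
sqrt((|z|-a)/2) = sqrt((11.8072-10.5)/2) = sqrt(0.6536) = 0.8085

±(3.3397 + 0.8085i) i.e. 3.3397 + 0.8085i and -3.3397 - 0.8085i


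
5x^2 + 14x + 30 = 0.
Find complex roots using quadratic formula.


disc = 14^2 - 4*5*30 = 196 - 600 = -404
sqrt(|disc|) = sqrt(404) = 20.0998
Real part = -14/(2*5) = -1.4000
Imag part = 20.0998/(2*5) = 2.0100

-1.4000 ± 2.0100i


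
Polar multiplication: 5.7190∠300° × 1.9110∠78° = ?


r = 5.7190 * 1.9110 = 10.9290
theta = 300° + 78° = 378° = 18° (mod 360)

10.9290 cis(18°)


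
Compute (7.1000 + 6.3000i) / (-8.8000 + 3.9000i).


Conjugate of z2 = -8.8000 - 3.9000i
Numerator: (7.1000 + 6.3000i)(-8.8000 - 3.9000i) = -37.9100 - 83.1300i
Denominator: (-8.8)^2 + 3.9^2 = 92.65
Result = (-37.9100 - 83.1300i)/92.65

-0.4092 - 0.8972i


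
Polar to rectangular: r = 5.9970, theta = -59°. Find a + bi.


a = 5.9970*cos(-59°) = 5.9970*0.51504 = 3.0887
b = 5.9970*sin(-59°) = 5.9970*(-0.85717) = -5.1404

3.0887 - 5.1404i


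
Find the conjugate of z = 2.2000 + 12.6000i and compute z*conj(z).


z_bar = 2.2000 - 12.6000i
z*z_bar = 2.2^2 + 12.6^2 = 4.84 + 158.76 = 163.6

z_bar = 2.2000 - 12.6000i, z*z_bar = 163.6


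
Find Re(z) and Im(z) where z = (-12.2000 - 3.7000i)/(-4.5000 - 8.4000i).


Multiply by conjugate: (-12.2000 - 3.7000i)(-4.5000 + 8.4000i) / ((-4.5)^2 + (-8.4)^2)
Numerator real = -12.2*(-4.5) - (3.7)*(-8.4) = 85.98
Numerator imag = -3.7*(-4.5) - (-12.2)*(-8.4) = -85.83
Denominator = 90.81
Re(z) = 85.98/90.81 = 0.9468
Im(z) = -85.83/90.81 = -0.9452

Re(z) = 0.9468, Im(z) = -0.9452


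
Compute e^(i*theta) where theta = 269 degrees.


cos(269°) = -0.0175
sin(269°) = -0.9998

e^(i*269°) = -0.0175 - 0.9998i


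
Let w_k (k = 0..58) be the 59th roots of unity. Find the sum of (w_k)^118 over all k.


The roots are w_k = w^k with w = e^(2*pi*i/59), and (w^k)^118 = (w^118)^k.
So S = 1 + u + u^2 + ... + u^(58) with u = w^118.
118 = 2*59 + 0, so 118 is a multiple of 59 and u = (w^59)^2 = 1.
Every one of the 59 terms equals 1: S = 59

S = 59


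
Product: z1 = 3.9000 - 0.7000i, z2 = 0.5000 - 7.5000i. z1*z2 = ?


Real = 3.9*0.5 - (-0.7)*(-7.5) = 1.95 - 5.25 = -3.3
Imag = 3.9*(-7.5) + 0.5*(-0.7) = -29.25 - (0.35) = -29.6

-3.3000 - 29.6000i


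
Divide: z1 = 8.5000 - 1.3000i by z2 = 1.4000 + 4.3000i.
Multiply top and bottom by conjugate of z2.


Conjugate of z2 = 1.4000 - 4.3000i
Numerator: (8.5000 - 1.3000i)(1.4000 - 4.3000i) = 6.3100 - 38.3700i
Denominator: 1.4^2 + 4.3^2 = 20.45
Result = (6.3100 - 38.3700i)/20.45

0.3086 - 1.8763i


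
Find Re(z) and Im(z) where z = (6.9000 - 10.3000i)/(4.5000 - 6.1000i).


Multiply by conjugate: (6.9000 - 10.3000i)(4.5000 + 6.1000i) / (4.5^2 + (-6.1)^2)
Numerator real = 6.9*4.5 - (10.3)*(-6.1) = 93.88
Numerator imag = -10.3*4.5 - 6.9*(-6.1) = -4.26
Denominator = 57.46
Re(z) = 93.88/57.46 = 1.6338
Im(z) = -4.26/57.46 = -0.0741

Re(z) = 1.6338, Im(z) = -0.0741


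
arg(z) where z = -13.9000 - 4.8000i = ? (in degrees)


Re = -13.9, Im = -4.8
arg = atan2(-4.8, -13.9) = -160.9490 degrees

arg(z) = -160.9490 degrees


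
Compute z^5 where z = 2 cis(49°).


r^5 = 2^5 = 32
n*theta = 5*49° = 245° = 245° (mod 360)
a = 32*cos(245°) = -13.5238
b = 32*sin(245°) = -29.0018

32 cis(245°) = -13.5238 - 29.0018i


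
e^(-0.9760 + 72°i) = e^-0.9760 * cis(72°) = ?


e^-0.9760 = 0.3768
cos(72°) = 0.309
sin(72°) = 0.9511
Real = 0.3768*0.309 = 0.1164
Imag = 0.3768*0.9511 = 0.3584

0.1164 + 0.3584i


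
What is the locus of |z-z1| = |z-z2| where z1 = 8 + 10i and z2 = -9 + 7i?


Equal distances means the locus is the perpendicular bisector of z1 and z2.
Midpoint = ((8+(-9))/2, (10+7)/2) = (-0.5000, 8.5000)

Perpendicular bisector through (-0.5000, 8.5000)


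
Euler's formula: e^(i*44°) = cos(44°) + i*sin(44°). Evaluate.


cos(44°) = 0.7193
sin(44°) = 0.6947

e^(i*44°) = 0.7193 + 0.6947i


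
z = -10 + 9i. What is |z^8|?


|z| = sqrt(100+81) = sqrt(181) = 13.4536
|z^8| = |z|^8 = (sqrt(181))^8 = 181^4 = 1073283121

|z^8| = 1073283121


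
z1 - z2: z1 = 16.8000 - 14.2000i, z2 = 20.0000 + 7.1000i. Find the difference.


Real: 16.8 - 20 = -3.2
Imag: -14.2 - 7.1 = -21.3

-3.2000 - 21.3000i


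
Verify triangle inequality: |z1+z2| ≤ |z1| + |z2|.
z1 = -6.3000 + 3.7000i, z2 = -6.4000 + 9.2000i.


|z1| = sqrt((-6.3)^2 + 3.7^2) = sqrt(53.38) = 7.3062
|z2| = sqrt((-6.4)^2 + 9.2^2) = sqrt(125.6) = 11.2071
z1+z2 = -12.7000 + 12.9000i
|z1+z2| = sqrt(327.7) = 18.1025
|z1|+|z2| = 7.3062 + 11.2071 = 18.5133

|z1+z2| = 18.1025 ≤ |z1|+|z2| = 18.5133 (verified)


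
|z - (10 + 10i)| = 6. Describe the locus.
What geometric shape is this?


|z - z0| = r is a circle with center z0 and radius r.
Center = (10, 10), radius = 6

Circle with center (10, 10) and radius 6


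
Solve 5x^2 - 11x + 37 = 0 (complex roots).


disc = (-11)^2 - 4*5*37 = 121 - 740 = -619
sqrt(|disc|) = sqrt(619) = 24.8797
Real part = 11/(2*5) = 1.1000
Imag part = 24.8797/(2*5) = 2.4880

1.1000 ± 2.4880i


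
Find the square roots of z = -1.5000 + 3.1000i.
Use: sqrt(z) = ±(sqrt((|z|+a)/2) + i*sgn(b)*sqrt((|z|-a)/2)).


|z| = sqrt(2.25+9.61) = 3.4438
sqrt((|z|+a)/2) = sqrt((3.4438+(-1.5))/2) = sqrt(0.9719) = 0.9859
sqrt((|z|-a)/2) = sqrt((3.4438-(-1.5))/2) = sqrt(2.4719) = 1.5722

±(0.9859 + 1.5722i) i.e. 0.9859 + 1.5722i and -0.9859 - 1.5722i


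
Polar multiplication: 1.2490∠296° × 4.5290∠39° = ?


r = 1.2490 * 4.5290 = 5.6567
theta = 296° + 39° = 335° = 335° (mod 360)

5.6567 cis(335°)


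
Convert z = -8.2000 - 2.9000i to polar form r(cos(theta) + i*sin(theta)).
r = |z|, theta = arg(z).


r = sqrt(67.24+8.41) = sqrt(75.65) = 8.6977
theta = atan2(-2.9, -8.2) = -160.5234 degrees

r = 8.6977, theta = -160.5234 degrees


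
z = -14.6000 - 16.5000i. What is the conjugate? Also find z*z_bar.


z_bar = -14.6000 + 16.5000i
z*z_bar = (-14.6)^2 + (-16.5)^2 = 213.16 + 272.25 = 485.41

z_bar = -14.6000 + 16.5000i, z*z_bar = 485.41


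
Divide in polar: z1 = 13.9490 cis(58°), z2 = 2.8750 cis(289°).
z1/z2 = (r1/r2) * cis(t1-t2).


r = 13.9490 / 2.8750 = 4.8518
theta = 58° - 289° = -231° = 129° (mod 360)

4.8518 cis(129°)


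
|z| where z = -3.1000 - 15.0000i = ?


|z| = sqrt((-3.1)^2 + (-15)^2) = sqrt(9.61 + 225) = sqrt(234.61) = 15.3170

|z| = 15.3170


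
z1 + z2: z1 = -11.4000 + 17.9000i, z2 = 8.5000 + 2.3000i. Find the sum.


Real: -11.4 + 8.5 = -2.9
Imag: 17.9 + 2.3 = 20.2

-2.9000 + 20.2000i


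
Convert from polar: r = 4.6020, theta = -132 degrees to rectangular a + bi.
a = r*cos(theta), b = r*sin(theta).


a = 4.6020*cos(-132°) = 4.6020*(-0.66913) = -3.0793
b = 4.6020*sin(-132°) = 4.6020*(-0.743145) = -3.4200

-3.0793 - 3.4200i


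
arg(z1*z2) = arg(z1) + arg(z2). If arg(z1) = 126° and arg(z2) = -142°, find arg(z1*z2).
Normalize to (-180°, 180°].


arg(z1*z2) = 126° - 142° = -16°
Normalized to (-180°, 180°]: -16°

-16°


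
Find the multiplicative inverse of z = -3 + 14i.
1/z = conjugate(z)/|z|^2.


|z|^2 = 9+196 = 205
1/z = (-3 - 14i)/205

1/z = -0.0146 - 0.0683i


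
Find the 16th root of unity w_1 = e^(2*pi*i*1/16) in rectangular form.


Angle = 360*1/16 = 22.5°
a = cos(22.5°) = 0.9239
b = sin(22.5°) = 0.3827

0.9239 + 0.3827i


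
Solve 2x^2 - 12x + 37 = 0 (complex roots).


disc = (-12)^2 - 4*2*37 = 144 - 296 = -152
sqrt(|disc|) = sqrt(152) = 12.3288
Real part = 12/(2*2) = 3.0000
Imag part = 12.3288/(2*2) = 3.0822

3.0000 ± 3.0822i


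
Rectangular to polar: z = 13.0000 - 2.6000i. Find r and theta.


r = sqrt(169+6.76) = sqrt(175.76) = 13.2575
theta = atan2(-2.6, 13) = -11.3099 degrees

r = 13.2575, theta = -11.3099 degrees


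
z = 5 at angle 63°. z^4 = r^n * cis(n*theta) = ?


r^4 = 5^4 = 625
n*theta = 4*63° = 252° = 252° (mod 360)
a = 625*cos(252°) = -193.1356
b = 625*sin(252°) = -594.4103

625 cis(252°) = -193.1356 - 594.4103i


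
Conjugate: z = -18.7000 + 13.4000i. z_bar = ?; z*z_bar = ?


z_bar = -18.7000 - 13.4000i
z*z_bar = (-18.7)^2 + 13.4^2 = 349.69 + 179.56 = 529.25

z_bar = -18.7000 - 13.4000i, z*z_bar = 529.25


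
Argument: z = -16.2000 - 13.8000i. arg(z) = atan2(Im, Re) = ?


Re = -16.2, Im = -13.8
arg = atan2(-13.8, -16.2) = -139.5739 degrees

arg(z) = -139.5739 degrees


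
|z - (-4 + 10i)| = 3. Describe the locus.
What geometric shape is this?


|z - z0| = r is a circle with center z0 and radius r.
Center = (-4, 10), radius = 3

Circle with center (-4, 10) and radius 3


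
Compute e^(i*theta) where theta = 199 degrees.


cos(199°) = -0.9455
sin(199°) = -0.3256

e^(i*199°) = -0.9455 - 0.3256i


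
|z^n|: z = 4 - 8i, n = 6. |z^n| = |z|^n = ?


|z| = sqrt(16+64) = sqrt(80) = 8.9443
|z^6| = |z|^6 = (sqrt(80))^6 = 80^3 = 512000

|z^6| = 512000


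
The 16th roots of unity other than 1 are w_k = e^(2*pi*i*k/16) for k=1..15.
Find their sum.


With w = e^(2*pi*i/16), all 16 of the 16th roots of unity w^0 = 1, w, ..., w^(15) sum to 0: 1 + w + ... + w^(15) = (1 - w^16)/(1 - w) = 0 since w^16 = 1, w ≠ 1.
Removing the root 1: w + w^2 + ... + w^(15) = 0 - 1 = -1

Sum = -1


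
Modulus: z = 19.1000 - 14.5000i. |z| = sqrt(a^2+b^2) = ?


|z| = sqrt(19.1^2 + (-14.5)^2) = sqrt(364.81 + 210.25) = sqrt(575.06) = 23.9804

|z| = 23.9804


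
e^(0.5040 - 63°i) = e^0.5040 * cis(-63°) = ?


e^0.5040 = 1.6553
cos(-63°) = 0.454
sin(-63°) = -0.891
Real = 1.6553*0.454 = 0.7515
Imag = 1.6553*(-0.891) = -1.4749

0.7515 - 1.4749i


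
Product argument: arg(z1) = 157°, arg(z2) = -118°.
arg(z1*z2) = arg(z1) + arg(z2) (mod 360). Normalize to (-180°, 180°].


arg(z1*z2) = 157° - 118° = 39°
Normalized to (-180°, 180°]: 39°

39°


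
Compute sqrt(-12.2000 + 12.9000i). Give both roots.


|z| = sqrt(148.84+166.41) = 17.7553
sqrt((|z|+a)/2) = sqrt((17.7553+(-12.2))/2) = sqrt(2.7776) = 1.6666
sqrt((|z|-a)/2) = sqrt((17.7553-(-12.2))/2) = sqrt(14.9776) = 3.8701

±(1.6666 + 3.8701i) i.e. 1.6666 + 3.8701i and -1.6666 - 3.8701i


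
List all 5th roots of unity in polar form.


The 5th roots of unity are cis(360k/5°) for k=0..4
Angle step = 360/5 = 72°
Primitive root: cis(72°)
Primitive root = 0.3090 + 0.9511i

5 roots at angles: 0°, 72°, 144°, 216°, 288°


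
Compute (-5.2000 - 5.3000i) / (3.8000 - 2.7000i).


Conjugate of z2 = 3.8000 + 2.7000i
Numerator: (-5.2000 - 5.3000i)(3.8000 + 2.7000i) = -5.4500 - 34.1800i
Denominator: 3.8^2 + (-2.7)^2 = 21.73
Result = (-5.4500 - 34.1800i)/21.73

-0.2508 - 1.5729i


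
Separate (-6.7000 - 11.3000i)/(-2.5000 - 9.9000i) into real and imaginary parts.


Multiply by conjugate: (-6.7000 - 11.3000i)(-2.5000 + 9.9000i) / ((-2.5)^2 + (-9.9)^2)
Numerator real = -6.7*(-2.5) - (11.3)*(-9.9) = 128.62
Numerator imag = -11.3*(-2.5) - (-6.7)*(-9.9) = -38.08
Denominator = 104.26
Re(z) = 128.62/104.26 = 1.2336
Im(z) = -38.08/104.26 = -0.3652

Re(z) = 1.2336, Im(z) = -0.3652


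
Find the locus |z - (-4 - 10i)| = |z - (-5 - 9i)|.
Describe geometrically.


Equal distances means the locus is the perpendicular bisector of z1 and z2.
Midpoint = ((-4+(-5))/2, (-10+(-9))/2) = (-4.5000, -9.5000)

Perpendicular bisector through (-4.5000, -9.5000)


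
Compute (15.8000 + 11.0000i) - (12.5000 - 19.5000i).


Real: 15.8 - 12.5 = 3.3
Imag: 11 + 19.5 = 30.5

3.3000 + 30.5000i


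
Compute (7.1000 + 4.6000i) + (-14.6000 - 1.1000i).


Real: 7.1 - 14.6 = -7.5
Imag: 4.6 - 1.1 = 3.5

-7.5000 + 3.5000i


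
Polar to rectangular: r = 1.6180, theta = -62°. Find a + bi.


a = 1.6180*cos(-62°) = 1.6180*0.46947 = 0.7596
b = 1.6180*sin(-62°) = 1.6180*(-0.88295) = -1.4286

0.7596 - 1.4286i


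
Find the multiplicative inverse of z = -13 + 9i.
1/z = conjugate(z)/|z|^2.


|z|^2 = 169+81 = 250
1/z = (-13 - 9i)/250

1/z = -0.0520 - 0.0360i


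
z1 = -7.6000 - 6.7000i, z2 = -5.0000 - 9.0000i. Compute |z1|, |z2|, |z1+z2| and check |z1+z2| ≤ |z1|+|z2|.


|z1| = sqrt((-7.6)^2 + (-6.7)^2) = sqrt(102.65) = 10.1316
|z2| = sqrt((-5)^2 + (-9)^2) = sqrt(106) = 10.2956
z1+z2 = -12.6000 - 15.7000i
|z1+z2| = sqrt(405.25) = 20.1308
|z1|+|z2| = 10.1316 + 10.2956 = 20.4272

|z1+z2| = 20.1308 ≤ |z1|+|z2| = 20.4272 (verified)


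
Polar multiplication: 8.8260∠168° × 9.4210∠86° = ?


r = 8.8260 * 9.4210 = 83.1497
theta = 168° + 86° = 254° = 254° (mod 360)

83.1497 cis(254°)


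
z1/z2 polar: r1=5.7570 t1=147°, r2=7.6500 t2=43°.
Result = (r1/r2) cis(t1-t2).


r = 5.7570 / 7.6500 = 0.7525
theta = 147° - 43° = 104° = 104° (mod 360)

0.7525 cis(104°)


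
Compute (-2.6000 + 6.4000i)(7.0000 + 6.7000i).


Real = -2.6*7 - 6.4*6.7 = -18.2 - 42.88 = -61.08
Imag = -2.6*6.7 + 7*6.4 = -17.42 + 44.8 = 27.38

-61.0800 + 27.3800i


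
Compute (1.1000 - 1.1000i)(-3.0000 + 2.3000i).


Real = 1.1*(-3) - (-1.1)*2.3 = -3.3 - (-2.53) = -0.77
Imag = 1.1*2.3 - (3)*(-1.1) = 2.53 + 3.3 = 5.83

-0.7700 + 5.8300i


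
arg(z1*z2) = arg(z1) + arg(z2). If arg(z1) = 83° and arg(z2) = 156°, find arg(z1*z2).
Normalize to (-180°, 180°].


arg(z1*z2) = 83° + 156° = 239°
Normalized to (-180°, 180°]: -121°

-121°


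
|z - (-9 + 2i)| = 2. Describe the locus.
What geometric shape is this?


|z - z0| = r is a circle with center z0 and radius r.
Center = (-9, 2), radius = 2

Circle with center (-9, 2) and radius 2


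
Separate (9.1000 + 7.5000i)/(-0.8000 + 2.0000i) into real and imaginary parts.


Multiply by conjugate: (9.1000 + 7.5000i)(-0.8000 - 2.0000i) / ((-0.8)^2 + 2^2)
Numerator real = 9.1*(-0.8) + 7.5*2 = 7.72
Numerator imag = 7.5*(-0.8) - 9.1*2 = -24.2
Denominator = 4.64
Re(z) = 7.72/4.64 = 1.6638
Im(z) = -24.2/4.64 = -5.2155

Re(z) = 1.6638, Im(z) = -5.2155


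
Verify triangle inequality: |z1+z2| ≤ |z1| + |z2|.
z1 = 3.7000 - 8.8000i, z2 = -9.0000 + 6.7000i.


|z1| = sqrt(3.7^2 + (-8.8)^2) = sqrt(91.13) = 9.5462
|z2| = sqrt((-9)^2 + 6.7^2) = sqrt(125.89) = 11.2201
z1+z2 = -5.3000 - 2.1000i
|z1+z2| = sqrt(32.5) = 5.7009
|z1|+|z2| = 9.5462 + 11.2201 = 20.7663

|z1+z2| = 5.7009 ≤ |z1|+|z2| = 20.7663 (verified)


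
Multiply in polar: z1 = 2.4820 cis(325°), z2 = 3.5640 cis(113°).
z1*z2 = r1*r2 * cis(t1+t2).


r = 2.4820 * 3.5640 = 8.8458
theta = 325° + 113° = 438° = 78° (mod 360)

8.8458 cis(78°)
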